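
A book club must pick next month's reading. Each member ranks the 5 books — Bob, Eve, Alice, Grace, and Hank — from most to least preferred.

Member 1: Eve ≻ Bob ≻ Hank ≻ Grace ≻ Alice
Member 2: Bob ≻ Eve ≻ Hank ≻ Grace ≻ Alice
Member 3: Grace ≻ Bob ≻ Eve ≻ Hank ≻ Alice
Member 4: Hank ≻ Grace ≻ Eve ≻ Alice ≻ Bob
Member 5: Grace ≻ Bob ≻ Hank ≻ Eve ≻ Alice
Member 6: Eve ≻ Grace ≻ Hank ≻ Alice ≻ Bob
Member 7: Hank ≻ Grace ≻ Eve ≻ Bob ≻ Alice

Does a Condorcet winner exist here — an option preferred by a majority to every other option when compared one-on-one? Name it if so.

Head-to-head results (7 voters total):
Bob vs Eve: Eve wins 4–3.
Bob vs Alice: Bob wins 5–2.
Bob vs Grace: Grace wins 5–2.
Bob vs Hank: Bob wins 4–3.
Eve vs Alice: Eve wins 7–0.
Eve vs Grace: Grace wins 4–3.
Eve vs Hank: Eve wins 4–3.
Alice vs Grace: Grace wins 7–0.
Alice vs Hank: Hank wins 7–0.
Grace vs Hank: Hank wins 4–3.
No candidate beats all others: Bob beats Hank beats Grace beats Bob, a majority cycle.

No Condorcet winner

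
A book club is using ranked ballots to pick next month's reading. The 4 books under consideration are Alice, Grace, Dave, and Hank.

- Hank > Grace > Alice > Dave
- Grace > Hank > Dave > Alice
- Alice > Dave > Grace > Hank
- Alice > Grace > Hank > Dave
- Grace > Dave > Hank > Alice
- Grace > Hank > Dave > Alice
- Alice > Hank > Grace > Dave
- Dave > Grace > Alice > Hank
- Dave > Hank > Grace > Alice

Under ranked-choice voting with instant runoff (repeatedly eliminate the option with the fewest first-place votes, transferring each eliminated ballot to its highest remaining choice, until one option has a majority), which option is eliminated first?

Hank

Round 1: Alice 3, Grace 3, Dave 2, Hank 1. Hank has the fewest and is eliminated.
Round 2: Grace 4, Alice 3, Dave 2. Dave has the fewest and is eliminated.
Round 3: Grace 6, Alice 3. Grace has a majority.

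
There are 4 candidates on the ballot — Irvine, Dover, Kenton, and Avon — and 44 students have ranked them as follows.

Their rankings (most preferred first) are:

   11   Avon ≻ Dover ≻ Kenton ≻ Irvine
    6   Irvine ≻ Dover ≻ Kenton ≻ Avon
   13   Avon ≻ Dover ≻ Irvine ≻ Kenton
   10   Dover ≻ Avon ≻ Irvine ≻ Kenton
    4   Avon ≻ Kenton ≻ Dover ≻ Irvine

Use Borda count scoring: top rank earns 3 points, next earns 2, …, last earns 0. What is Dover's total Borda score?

Borda scores:
  Irvine: 11·0 + 6·3 + 13·1 + 10·1 + 4·0 = 41
  Dover: 11·2 + 6·2 + 13·2 + 10·3 + 4·1 = 94
  Kenton: 11·1 + 6·1 + 13·0 + 10·0 + 4·2 = 25
  Avon: 11·3 + 6·0 + 13·3 + 10·2 + 4·3 = 104

94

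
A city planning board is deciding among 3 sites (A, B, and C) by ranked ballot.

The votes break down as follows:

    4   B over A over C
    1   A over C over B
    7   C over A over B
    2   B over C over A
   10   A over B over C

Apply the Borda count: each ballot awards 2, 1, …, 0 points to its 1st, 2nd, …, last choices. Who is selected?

Borda scores:
  A: 4·1 + 2 + 7·1 + 2·0 + 10·2 = 33
  B: 4·2 + 0 + 7·0 + 2·2 + 10·1 = 22
  C: 4·0 + 1 + 7·2 + 2·1 + 10·0 = 17
A has the highest total.

A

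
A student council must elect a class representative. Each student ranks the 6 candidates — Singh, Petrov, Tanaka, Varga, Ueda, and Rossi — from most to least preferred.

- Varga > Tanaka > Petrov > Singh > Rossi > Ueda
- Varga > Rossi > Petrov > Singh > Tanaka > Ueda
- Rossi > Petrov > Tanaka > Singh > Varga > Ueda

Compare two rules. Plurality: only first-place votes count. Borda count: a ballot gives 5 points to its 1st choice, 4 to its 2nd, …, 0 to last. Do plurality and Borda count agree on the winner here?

Plurality first-place counts: Singh 0, Petrov 0, Tanaka 0, Varga 2, Ueda 0, Rossi 1 → Varga.
Borda totals: Singh 6, Petrov 10, Tanaka 8, Varga 11, Ueda 0, Rossi 10 → Varga.
The two rules agree on Varga.

Yes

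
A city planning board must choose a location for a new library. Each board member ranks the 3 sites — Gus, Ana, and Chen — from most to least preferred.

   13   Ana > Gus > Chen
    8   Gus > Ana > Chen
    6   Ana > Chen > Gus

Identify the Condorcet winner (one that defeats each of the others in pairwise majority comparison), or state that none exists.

Ana

Head-to-head results (27 voters total):
Gus vs Ana: Ana wins 19–8.
Gus vs Chen: Gus wins 21–6.
Ana vs Chen: Ana wins 27–0.
Ana beats each rival — Gus (19–8), Chen (27–0) — so Ana is the Condorcet winner.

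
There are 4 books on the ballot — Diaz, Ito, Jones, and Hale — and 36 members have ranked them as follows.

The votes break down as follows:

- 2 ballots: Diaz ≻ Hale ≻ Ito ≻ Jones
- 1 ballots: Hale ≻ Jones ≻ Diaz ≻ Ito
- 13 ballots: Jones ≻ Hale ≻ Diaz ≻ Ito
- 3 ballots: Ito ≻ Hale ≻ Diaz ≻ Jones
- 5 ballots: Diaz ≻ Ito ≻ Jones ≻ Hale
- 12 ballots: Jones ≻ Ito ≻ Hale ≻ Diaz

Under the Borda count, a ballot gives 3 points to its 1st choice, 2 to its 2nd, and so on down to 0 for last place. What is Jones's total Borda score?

82

Borda scores:
  Diaz: 2·3 + 1 + 13·1 + 3·1 + 5·3 + 12·0 = 38
  Ito: 2·1 + 0 + 13·0 + 3·3 + 5·2 + 12·2 = 45
  Jones: 2·0 + 2 + 13·3 + 3·0 + 5·1 + 12·3 = 82
  Hale: 2·2 + 3 + 13·2 + 3·2 + 5·0 + 12·1 = 51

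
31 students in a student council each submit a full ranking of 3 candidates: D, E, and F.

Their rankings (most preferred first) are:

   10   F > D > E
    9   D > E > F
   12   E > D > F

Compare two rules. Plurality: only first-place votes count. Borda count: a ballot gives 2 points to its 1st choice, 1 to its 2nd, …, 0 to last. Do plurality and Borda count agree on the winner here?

No

Plurality first-place counts: D 9, E 12, F 10 → E.
Borda totals: D 40, E 33, F 20 → D.
The two rules disagree: plurality picks E, Borda picks D.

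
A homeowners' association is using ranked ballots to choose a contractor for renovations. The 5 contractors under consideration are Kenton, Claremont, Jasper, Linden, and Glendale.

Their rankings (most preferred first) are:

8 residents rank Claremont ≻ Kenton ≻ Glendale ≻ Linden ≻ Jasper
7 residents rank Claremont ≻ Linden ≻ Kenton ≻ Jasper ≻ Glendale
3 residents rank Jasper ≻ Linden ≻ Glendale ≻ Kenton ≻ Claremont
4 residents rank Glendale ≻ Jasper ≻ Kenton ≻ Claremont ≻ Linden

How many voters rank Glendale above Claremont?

Ballots ranking Glendale above Claremont: 3+4 = 7.
Ballots ranking Claremont above Glendale: 8+7 = 15.
So 7 of 22 voters prefer Glendale to Claremont.

7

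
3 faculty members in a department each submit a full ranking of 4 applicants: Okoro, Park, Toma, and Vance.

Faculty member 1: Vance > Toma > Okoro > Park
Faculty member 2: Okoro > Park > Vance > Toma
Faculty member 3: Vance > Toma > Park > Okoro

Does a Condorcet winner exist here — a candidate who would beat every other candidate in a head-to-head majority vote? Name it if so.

Head-to-head results (3 voters total):
Okoro vs Park: Okoro wins 2–1.
Okoro vs Toma: Toma wins 2–1.
Okoro vs Vance: Vance wins 2–1.
Park vs Toma: Toma wins 2–1.
Park vs Vance: Vance wins 2–1.
Toma vs Vance: Vance wins 3–0.
Vance beats each rival — Okoro (2–1), Park (2–1), Toma (3–0) — so Vance is the Condorcet winner.

Vance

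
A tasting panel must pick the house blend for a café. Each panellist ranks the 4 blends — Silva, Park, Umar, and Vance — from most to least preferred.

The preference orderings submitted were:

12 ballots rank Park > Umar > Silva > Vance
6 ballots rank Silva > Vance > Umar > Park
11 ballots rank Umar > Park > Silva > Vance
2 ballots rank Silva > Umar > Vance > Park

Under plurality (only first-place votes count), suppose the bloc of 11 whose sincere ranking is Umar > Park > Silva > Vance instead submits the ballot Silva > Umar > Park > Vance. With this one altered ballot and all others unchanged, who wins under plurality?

Silva

First-place totals with the altered ballot: Silva 19, Park 12, Umar 0, Vance 0.
The switch changes the winner from Park to Silva.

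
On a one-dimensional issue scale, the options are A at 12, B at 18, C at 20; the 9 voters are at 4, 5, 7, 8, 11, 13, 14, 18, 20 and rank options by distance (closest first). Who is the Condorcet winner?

With single-peaked preferences on a line, the Condorcet winner is the candidate closest to the median voter.
The median voter (position 11) is closest to A at 12.
Check: A vs B — voters closer to A: 7 of 9.

A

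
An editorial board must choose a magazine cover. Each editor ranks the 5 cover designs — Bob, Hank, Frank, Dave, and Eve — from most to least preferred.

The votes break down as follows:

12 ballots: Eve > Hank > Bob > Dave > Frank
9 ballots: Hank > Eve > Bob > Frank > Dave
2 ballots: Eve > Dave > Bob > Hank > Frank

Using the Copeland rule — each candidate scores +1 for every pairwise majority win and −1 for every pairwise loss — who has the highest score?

Pairwise results:
  Bob vs Hank: Hank wins 21–2.
  Bob vs Frank: Bob wins 23–0.
  Bob vs Dave: Bob wins 21–2.
  Bob vs Eve: Eve wins 23–0.
  Hank vs Frank: Hank wins 23–0.
  Hank vs Dave: Hank wins 21–2.
  Hank vs Eve: Eve wins 14–9.
  Frank vs Dave: Dave wins 14–9.
  Frank vs Eve: Eve wins 23–0.
  Dave vs Eve: Eve wins 23–0.
Copeland scores (wins − losses):
  Bob: 2 − 2 = 0
  Hank: 3 − 1 = 2
  Frank: 0 − 4 = -4
  Dave: 1 − 3 = -2
  Eve: 4 − 0 = 4
Eve has the best Copeland score.

Eve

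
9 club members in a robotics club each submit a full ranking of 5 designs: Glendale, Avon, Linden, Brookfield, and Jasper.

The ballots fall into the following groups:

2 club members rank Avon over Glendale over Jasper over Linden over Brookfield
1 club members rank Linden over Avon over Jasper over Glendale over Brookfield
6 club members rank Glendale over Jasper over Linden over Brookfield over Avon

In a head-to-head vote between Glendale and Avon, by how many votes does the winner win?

3

Ballots ranking Glendale above Avon: 6.
Ballots ranking Avon above Glendale: 2+1 = 3.
Glendale wins 6–3, a margin of 3.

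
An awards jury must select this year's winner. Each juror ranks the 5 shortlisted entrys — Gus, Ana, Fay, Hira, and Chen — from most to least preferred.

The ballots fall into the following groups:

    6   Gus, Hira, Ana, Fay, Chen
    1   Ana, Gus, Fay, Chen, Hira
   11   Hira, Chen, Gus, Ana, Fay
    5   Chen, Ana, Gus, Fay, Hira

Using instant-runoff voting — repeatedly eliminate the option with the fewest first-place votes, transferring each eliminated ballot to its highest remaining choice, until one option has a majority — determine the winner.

Gus

Round 1: Hira 11, Gus 6, Chen 5, Ana 1, Fay 0. Fay has the fewest and is eliminated.
Round 2: Hira 11, Gus 6, Chen 5, Ana 1. Ana has the fewest and is eliminated.
Round 3: Hira 11, Gus 7, Chen 5. Chen has the fewest and is eliminated.
Round 4: Gus 12, Hira 11. Gus has a majority.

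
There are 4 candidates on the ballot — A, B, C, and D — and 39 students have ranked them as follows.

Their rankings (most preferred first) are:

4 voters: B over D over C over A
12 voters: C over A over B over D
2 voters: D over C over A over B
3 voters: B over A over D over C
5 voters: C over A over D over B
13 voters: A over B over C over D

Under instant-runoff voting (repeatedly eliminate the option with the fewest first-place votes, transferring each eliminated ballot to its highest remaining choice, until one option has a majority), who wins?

Round 1: C 17, A 13, B 7, D 2. D has the fewest and is eliminated.
Round 2: C 19, A 13, B 7. B has the fewest and is eliminated.
Round 3: C 23, A 16. C has a majority.

C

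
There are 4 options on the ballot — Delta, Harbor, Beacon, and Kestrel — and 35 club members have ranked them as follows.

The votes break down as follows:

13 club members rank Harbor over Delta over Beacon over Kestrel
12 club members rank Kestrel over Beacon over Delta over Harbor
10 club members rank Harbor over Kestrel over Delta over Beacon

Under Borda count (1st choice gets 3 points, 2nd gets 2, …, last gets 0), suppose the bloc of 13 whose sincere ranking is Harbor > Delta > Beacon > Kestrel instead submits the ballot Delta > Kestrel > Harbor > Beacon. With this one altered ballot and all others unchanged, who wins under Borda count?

Kestrel

Borda totals with the altered ballot: Delta 61, Harbor 43, Beacon 24, Kestrel 82.
The switch changes the winner from Harbor to Kestrel.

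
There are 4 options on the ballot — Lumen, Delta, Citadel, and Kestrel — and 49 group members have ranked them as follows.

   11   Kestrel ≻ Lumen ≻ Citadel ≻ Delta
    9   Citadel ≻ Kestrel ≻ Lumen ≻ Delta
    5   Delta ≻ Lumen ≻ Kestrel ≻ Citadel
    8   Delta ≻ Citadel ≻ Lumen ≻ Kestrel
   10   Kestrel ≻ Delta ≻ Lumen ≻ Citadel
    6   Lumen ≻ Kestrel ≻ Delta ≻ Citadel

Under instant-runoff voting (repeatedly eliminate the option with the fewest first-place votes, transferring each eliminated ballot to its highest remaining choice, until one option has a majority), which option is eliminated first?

Lumen

Round 1: Kestrel 21, Delta 13, Citadel 9, Lumen 6. Lumen has the fewest and is eliminated.
Round 2: Kestrel 27, Delta 13, Citadel 9. Kestrel has a majority.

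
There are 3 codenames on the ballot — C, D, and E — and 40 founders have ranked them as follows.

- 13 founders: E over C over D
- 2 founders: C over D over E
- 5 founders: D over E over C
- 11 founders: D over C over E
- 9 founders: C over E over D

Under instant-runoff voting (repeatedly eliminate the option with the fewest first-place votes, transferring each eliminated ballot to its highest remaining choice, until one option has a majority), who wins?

Round 1: D 16, E 13, C 11. C has the fewest and is eliminated.
Round 2: E 22, D 18. E has a majority.

E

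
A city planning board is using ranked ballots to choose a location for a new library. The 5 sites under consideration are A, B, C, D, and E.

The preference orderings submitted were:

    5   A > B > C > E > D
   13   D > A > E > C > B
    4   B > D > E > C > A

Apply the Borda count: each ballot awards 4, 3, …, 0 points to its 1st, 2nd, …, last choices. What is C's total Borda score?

27

Borda scores:
  A: 5·4 + 13·3 + 4·0 = 59
  B: 5·3 + 13·0 + 4·4 = 31
  C: 5·2 + 13·1 + 4·1 = 27
  D: 5·0 + 13·4 + 4·3 = 64
  E: 5·1 + 13·2 + 4·2 = 39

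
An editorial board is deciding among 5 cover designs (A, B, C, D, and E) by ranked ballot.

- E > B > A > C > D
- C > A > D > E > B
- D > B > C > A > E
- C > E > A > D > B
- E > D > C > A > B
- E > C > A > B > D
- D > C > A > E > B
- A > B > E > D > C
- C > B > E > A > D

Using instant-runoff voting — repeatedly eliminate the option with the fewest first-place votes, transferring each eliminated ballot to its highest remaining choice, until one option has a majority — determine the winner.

C

Round 1: C 3, E 3, D 2, A 1, B 0. B has the fewest and is eliminated.
Round 2: C 3, E 3, D 2, A 1. A has the fewest and is eliminated.
Round 3: E 4, C 3, D 2. D has the fewest and is eliminated.
Round 4: C 5, E 4. C has a majority.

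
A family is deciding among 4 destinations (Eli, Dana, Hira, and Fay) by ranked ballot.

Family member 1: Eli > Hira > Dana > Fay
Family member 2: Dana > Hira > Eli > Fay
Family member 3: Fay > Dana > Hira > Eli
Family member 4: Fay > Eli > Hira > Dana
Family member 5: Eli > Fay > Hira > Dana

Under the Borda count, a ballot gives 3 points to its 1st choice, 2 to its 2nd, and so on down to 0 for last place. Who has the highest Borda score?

Borda scores:
  Eli: 3 + 1 + 0 + 2 + 3 = 9
  Dana: 1 + 3 + 2 + 0 + 0 = 6
  Hira: 2 + 2 + 1 + 1 + 1 = 7
  Fay: 0 + 0 + 3 + 3 + 2 = 8
Eli has the highest total.

Eli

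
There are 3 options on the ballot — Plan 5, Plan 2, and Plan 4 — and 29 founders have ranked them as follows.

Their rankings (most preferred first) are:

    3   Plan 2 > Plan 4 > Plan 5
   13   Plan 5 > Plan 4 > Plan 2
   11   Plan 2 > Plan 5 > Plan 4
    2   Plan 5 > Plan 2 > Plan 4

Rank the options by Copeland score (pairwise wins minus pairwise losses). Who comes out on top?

Plan 5

Pairwise results:
  Plan 5 vs Plan 2: Plan 5 wins 15–14.
  Plan 5 vs Plan 4: Plan 5 wins 26–3.
  Plan 2 vs Plan 4: Plan 2 wins 16–13.
Copeland scores (wins − losses):
  Plan 5: 2 − 0 = 2
  Plan 2: 1 − 1 = 0
  Plan 4: 0 − 2 = -2
Plan 5 has the best Copeland score.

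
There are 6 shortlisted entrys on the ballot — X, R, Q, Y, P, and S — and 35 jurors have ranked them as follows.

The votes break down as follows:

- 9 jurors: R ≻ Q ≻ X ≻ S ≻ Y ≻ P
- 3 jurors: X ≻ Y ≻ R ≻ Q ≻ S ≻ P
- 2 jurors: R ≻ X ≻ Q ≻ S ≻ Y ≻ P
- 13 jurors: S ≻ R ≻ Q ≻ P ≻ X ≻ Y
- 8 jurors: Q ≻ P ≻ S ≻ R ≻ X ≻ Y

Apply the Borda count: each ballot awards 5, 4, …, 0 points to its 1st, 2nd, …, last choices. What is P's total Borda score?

Borda scores:
  X: 9·3 + 3·5 + 2·4 + 13·1 + 8·1 = 71
  R: 9·5 + 3·3 + 2·5 + 13·4 + 8·2 = 132
  Q: 9·4 + 3·2 + 2·3 + 13·3 + 8·5 = 127
  Y: 9·1 + 3·4 + 2·1 + 13·0 + 8·0 = 23
  P: 9·0 + 3·0 + 2·0 + 13·2 + 8·4 = 58
  S: 9·2 + 3·1 + 2·2 + 13·5 + 8·3 = 114

58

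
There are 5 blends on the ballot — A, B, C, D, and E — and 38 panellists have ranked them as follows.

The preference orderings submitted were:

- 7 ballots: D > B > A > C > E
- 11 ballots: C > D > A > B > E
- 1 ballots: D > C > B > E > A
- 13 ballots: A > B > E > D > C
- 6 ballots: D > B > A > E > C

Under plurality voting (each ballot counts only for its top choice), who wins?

D

First-place vote totals:
  A: 13
  B: 0
  C: 11
  D: 14
  E: 0
D has the most first-place votes.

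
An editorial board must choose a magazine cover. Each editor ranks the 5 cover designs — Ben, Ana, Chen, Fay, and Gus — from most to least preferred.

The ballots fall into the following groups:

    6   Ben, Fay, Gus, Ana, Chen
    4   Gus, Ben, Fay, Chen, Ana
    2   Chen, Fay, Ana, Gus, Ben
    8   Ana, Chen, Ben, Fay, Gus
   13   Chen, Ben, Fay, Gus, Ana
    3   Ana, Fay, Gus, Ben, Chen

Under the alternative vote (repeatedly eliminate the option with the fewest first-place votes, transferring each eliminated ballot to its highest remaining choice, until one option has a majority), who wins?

Round 1: Chen 15, Ana 11, Ben 6, Gus 4, Fay 0. Fay has the fewest and is eliminated.
Round 2: Chen 15, Ana 11, Ben 6, Gus 4. Gus has the fewest and is eliminated.
Round 3: Chen 15, Ana 11, Ben 10. Ben has the fewest and is eliminated.
Round 4: Chen 19, Ana 17. Chen has a majority.

Chen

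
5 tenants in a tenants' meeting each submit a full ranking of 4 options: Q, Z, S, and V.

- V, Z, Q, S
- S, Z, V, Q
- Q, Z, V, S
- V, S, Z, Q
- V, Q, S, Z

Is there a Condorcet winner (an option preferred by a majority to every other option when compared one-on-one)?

Head-to-head results (5 voters total):
Q vs Z: Z wins 3–2.
Q vs S: Q wins 3–2.
Q vs V: V wins 4–1.
Z vs S: S wins 3–2.
Z vs V: V wins 3–2.
S vs V: V wins 4–1.
V beats each rival — Q (4–1), Z (3–2), S (4–1) — so V is the Condorcet winner.

Yes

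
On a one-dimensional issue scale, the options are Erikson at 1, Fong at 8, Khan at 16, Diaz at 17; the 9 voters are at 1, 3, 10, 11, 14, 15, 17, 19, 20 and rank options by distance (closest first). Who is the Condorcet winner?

Khan

With single-peaked preferences on a line, the Condorcet winner is the candidate closest to the median voter.
The median voter (position 14) is closest to Khan at 16.
Check: Khan vs Fong — voters closer to Khan: 5 of 9.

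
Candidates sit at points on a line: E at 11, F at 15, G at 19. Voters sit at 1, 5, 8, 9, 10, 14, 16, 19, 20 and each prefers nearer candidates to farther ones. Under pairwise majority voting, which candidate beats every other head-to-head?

With single-peaked preferences on a line, the Condorcet winner is the candidate closest to the median voter.
The median voter (position 10) is closest to E at 11.
Check: E vs F — voters closer to E: 5 of 9.

E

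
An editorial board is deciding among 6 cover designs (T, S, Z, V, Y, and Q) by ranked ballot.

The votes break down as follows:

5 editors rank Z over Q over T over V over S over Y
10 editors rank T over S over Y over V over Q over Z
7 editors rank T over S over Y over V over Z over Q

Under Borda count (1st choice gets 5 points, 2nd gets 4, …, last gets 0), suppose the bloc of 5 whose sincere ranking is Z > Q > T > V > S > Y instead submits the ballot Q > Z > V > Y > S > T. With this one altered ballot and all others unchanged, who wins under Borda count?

T

Borda totals with the altered ballot: T 85, S 73, Z 27, V 49, Y 61, Q 35.
The winner is unchanged: still T.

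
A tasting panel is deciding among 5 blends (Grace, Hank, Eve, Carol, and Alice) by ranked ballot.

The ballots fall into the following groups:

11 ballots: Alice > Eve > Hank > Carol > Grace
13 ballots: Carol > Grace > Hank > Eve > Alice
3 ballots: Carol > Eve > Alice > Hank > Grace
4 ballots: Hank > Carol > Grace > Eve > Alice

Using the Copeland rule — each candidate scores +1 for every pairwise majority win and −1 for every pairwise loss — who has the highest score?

Pairwise results:
  Grace vs Hank: Hank wins 18–13.
  Grace vs Eve: Grace wins 17–14.
  Grace vs Carol: Carol wins 31–0.
  Grace vs Alice: Grace wins 17–14.
  Hank vs Eve: Hank wins 17–14.
  Hank vs Carol: Carol wins 16–15.
  Hank vs Alice: Hank wins 17–14.
  Eve vs Carol: Carol wins 20–11.
  Eve vs Alice: Eve wins 20–11.
  Carol vs Alice: Carol wins 20–11.
Copeland scores (wins − losses):
  Grace: 2 − 2 = 0
  Hank: 3 − 1 = 2
  Eve: 1 − 3 = -2
  Carol: 4 − 0 = 4
  Alice: 0 − 4 = -4
Carol has the best Copeland score.

Carol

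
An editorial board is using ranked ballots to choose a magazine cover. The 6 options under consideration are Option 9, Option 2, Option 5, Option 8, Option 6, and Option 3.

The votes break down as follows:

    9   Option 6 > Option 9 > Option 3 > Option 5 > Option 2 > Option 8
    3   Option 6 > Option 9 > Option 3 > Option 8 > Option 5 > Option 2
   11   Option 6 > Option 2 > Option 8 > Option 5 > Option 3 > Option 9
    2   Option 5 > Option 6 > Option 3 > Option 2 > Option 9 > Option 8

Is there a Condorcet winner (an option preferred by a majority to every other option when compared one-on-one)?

Head-to-head results (25 voters total):
Option 9 vs Option 2: Option 2 wins 13–12.
Option 9 vs Option 5: Option 5 wins 13–12.
Option 9 vs Option 8: Option 9 wins 14–11.
Option 9 vs Option 6: Option 6 wins 25–0.
Option 9 vs Option 3: Option 3 wins 13–12.
Option 2 vs Option 5: Option 5 wins 14–11.
Option 2 vs Option 8: Option 2 wins 22–3.
Option 2 vs Option 6: Option 6 wins 25–0.
Option 2 vs Option 3: Option 3 wins 14–11.
Option 5 vs Option 8: Option 8 wins 14–11.
Option 5 vs Option 6: Option 6 wins 23–2.
Option 5 vs Option 3: Option 5 wins 13–12.
Option 8 vs Option 6: Option 6 wins 25–0.
Option 8 vs Option 3: Option 3 wins 14–11.
Option 6 vs Option 3: Option 6 wins 25–0.
Option 6 beats each rival — Option 9 (25–0), Option 2 (25–0), Option 5 (23–2), Option 8 (25–0), Option 3 (25–0) — so Option 6 is the Condorcet winner.

Yes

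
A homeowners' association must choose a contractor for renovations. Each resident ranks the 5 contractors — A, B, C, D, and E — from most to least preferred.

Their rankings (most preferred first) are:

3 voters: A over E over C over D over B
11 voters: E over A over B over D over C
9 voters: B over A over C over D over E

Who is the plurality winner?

E

First-place vote totals:
  A: 3
  B: 9
  C: 0
  D: 0
  E: 11
E has the most first-place votes.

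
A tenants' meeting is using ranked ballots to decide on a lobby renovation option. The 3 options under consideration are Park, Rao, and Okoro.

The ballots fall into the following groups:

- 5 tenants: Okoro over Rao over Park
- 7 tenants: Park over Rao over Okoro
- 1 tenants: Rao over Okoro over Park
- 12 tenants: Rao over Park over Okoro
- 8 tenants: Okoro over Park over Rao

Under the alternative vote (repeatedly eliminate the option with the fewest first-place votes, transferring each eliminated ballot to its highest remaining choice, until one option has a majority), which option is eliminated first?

Park

Round 1: Rao 13, Okoro 13, Park 7. Park has the fewest and is eliminated.
Round 2: Rao 20, Okoro 13. Rao has a majority.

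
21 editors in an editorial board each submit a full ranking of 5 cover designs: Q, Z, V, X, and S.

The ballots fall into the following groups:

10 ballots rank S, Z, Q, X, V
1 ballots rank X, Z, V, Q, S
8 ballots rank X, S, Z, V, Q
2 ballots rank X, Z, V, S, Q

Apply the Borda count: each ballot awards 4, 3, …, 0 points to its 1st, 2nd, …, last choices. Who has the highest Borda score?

S

Borda scores:
  Q: 10·2 + 1 + 8·0 + 2·0 = 21
  Z: 10·3 + 3 + 8·2 + 2·3 = 55
  V: 10·0 + 2 + 8·1 + 2·2 = 14
  X: 10·1 + 4 + 8·4 + 2·4 = 54
  S: 10·4 + 0 + 8·3 + 2·1 = 66
S has the highest total.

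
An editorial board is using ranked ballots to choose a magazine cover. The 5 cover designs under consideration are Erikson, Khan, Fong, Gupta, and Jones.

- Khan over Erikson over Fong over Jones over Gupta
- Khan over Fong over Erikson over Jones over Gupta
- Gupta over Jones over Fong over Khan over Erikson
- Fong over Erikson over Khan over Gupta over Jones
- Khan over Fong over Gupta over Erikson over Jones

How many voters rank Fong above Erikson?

4

Ballots ranking Fong above Erikson: 4.
Ballots ranking Erikson above Fong: 1.
So 4 of 5 voters prefer Fong to Erikson.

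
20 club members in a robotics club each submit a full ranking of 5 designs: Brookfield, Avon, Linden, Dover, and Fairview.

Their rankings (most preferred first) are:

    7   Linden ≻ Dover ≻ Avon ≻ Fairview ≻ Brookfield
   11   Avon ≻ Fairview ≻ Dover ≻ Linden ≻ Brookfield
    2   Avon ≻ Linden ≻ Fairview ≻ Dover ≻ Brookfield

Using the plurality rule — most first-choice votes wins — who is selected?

First-place vote totals:
  Brookfield: 0
  Avon: 13
  Linden: 7
  Dover: 0
  Fairview: 0
Avon has the most first-place votes.

Avon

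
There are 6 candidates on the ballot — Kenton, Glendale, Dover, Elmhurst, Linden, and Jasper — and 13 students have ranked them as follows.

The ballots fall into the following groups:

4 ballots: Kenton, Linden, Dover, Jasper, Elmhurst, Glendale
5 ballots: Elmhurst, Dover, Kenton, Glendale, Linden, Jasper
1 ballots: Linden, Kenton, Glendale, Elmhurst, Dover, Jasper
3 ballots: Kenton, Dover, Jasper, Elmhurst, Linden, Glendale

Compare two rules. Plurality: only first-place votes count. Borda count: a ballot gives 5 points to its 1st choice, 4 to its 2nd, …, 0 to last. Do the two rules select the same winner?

Plurality first-place counts: Kenton 7, Glendale 0, Dover 0, Elmhurst 5, Linden 1, Jasper 0 → Kenton.
Borda totals: Kenton 54, Glendale 13, Dover 45, Elmhurst 37, Linden 29, Jasper 17 → Kenton.
The two rules agree on Kenton.

Yes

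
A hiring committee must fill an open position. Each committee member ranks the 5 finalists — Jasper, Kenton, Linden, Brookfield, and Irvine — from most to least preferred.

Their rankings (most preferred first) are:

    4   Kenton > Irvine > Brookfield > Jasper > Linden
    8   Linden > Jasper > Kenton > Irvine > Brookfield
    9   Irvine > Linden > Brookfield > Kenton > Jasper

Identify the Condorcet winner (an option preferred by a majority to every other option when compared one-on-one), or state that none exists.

Head-to-head results (21 voters total):
Jasper vs Kenton: Kenton wins 13–8.
Jasper vs Linden: Linden wins 17–4.
Jasper vs Brookfield: Brookfield wins 13–8.
Jasper vs Irvine: Irvine wins 13–8.
Kenton vs Linden: Linden wins 17–4.
Kenton vs Brookfield: Kenton wins 12–9.
Kenton vs Irvine: Kenton wins 12–9.
Linden vs Brookfield: Linden wins 17–4.
Linden vs Irvine: Irvine wins 13–8.
Brookfield vs Irvine: Irvine wins 21–0.
No candidate beats all others: Kenton beats Irvine beats Linden beats Kenton, a majority cycle.

None — there is no Condorcet winner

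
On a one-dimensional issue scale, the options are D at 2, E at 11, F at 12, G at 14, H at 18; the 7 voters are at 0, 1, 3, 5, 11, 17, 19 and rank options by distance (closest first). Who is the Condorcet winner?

With single-peaked preferences on a line, the Condorcet winner is the candidate closest to the median voter.
The median voter (position 5) is closest to D at 2.
Check: D vs H — voters closer to D: 4 of 7.

D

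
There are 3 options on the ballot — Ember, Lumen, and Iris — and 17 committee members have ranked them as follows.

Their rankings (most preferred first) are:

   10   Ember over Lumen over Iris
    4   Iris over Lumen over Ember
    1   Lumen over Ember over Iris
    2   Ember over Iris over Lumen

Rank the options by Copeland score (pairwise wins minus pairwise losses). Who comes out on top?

Ember

Pairwise results:
  Ember vs Lumen: Ember wins 12–5.
  Ember vs Iris: Ember wins 13–4.
  Lumen vs Iris: Lumen wins 11–6.
Copeland scores (wins − losses):
  Ember: 2 − 0 = 2
  Lumen: 1 − 1 = 0
  Iris: 0 − 2 = -2
Ember has the best Copeland score.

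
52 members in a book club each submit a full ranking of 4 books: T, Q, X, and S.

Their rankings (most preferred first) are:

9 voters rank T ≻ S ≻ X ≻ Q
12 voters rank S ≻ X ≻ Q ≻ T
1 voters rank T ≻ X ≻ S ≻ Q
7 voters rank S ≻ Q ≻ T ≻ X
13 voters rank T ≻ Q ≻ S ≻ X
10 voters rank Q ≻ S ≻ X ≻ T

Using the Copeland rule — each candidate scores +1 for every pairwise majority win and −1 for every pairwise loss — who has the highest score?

Pairwise results:
  T vs Q: Q wins 29–23.
  T vs X: T wins 30–22.
  T vs S: S wins 29–23.
  Q vs X: Q wins 30–22.
  Q vs S: S wins 29–23.
  X vs S: S wins 51–1.
Copeland scores (wins − losses):
  T: 1 − 2 = -1
  Q: 2 − 1 = 1
  X: 0 − 3 = -3
  S: 3 − 0 = 3
S has the best Copeland score.

S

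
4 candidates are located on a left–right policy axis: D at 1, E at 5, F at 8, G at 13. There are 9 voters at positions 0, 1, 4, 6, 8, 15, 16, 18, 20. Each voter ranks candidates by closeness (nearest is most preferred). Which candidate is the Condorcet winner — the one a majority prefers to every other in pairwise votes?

F

With single-peaked preferences on a line, the Condorcet winner is the candidate closest to the median voter.
The median voter (position 8) is closest to F at 8.
Check: F vs D — voters closer to F: 6 of 9.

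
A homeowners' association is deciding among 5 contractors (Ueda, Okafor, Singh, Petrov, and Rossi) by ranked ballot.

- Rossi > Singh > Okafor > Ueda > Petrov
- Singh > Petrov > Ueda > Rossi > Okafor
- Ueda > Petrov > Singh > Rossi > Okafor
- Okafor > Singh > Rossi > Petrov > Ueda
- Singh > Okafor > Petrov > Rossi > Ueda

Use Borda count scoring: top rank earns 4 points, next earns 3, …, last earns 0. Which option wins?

Borda scores:
  Ueda: 1 + 2 + 4 + 0 + 0 = 7
  Okafor: 2 + 0 + 0 + 4 + 3 = 9
  Singh: 3 + 4 + 2 + 3 + 4 = 16
  Petrov: 0 + 3 + 3 + 1 + 2 = 9
  Rossi: 4 + 1 + 1 + 2 + 1 = 9
Singh has the highest total.

Singh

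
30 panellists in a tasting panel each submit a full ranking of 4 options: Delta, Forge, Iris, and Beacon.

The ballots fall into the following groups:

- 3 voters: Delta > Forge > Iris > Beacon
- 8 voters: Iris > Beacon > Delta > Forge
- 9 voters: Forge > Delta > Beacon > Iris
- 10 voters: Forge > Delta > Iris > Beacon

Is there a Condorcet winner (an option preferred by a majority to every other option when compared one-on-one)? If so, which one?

Head-to-head results (30 voters total):
Delta vs Forge: Forge wins 19–11.
Delta vs Iris: Delta wins 22–8.
Delta vs Beacon: Delta wins 22–8.
Forge vs Iris: Forge wins 22–8.
Forge vs Beacon: Forge wins 22–8.
Iris vs Beacon: Iris wins 21–9.
Forge beats each rival — Delta (19–11), Iris (22–8), Beacon (22–8) — so Forge is the Condorcet winner.

Forge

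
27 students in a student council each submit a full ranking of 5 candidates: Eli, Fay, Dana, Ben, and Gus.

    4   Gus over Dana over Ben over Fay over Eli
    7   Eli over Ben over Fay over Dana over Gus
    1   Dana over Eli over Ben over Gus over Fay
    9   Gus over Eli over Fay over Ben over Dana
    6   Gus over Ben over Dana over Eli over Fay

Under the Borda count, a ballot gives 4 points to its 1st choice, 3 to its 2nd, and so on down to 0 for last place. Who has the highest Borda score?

Gus

Borda scores:
  Eli: 4·0 + 7·4 + 3 + 9·3 + 6·1 = 64
  Fay: 4·1 + 7·2 + 0 + 9·2 + 6·0 = 36
  Dana: 4·3 + 7·1 + 4 + 9·0 + 6·2 = 35
  Ben: 4·2 + 7·3 + 2 + 9·1 + 6·3 = 58
  Gus: 4·4 + 7·0 + 1 + 9·4 + 6·4 = 77
Gus has the highest total.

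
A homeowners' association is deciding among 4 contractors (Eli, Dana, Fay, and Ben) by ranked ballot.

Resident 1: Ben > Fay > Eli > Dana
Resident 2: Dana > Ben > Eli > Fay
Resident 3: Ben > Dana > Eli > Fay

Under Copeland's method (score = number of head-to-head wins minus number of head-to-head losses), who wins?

Pairwise results:
  Eli vs Dana: Dana wins 2–1.
  Eli vs Fay: Eli wins 2–1.
  Eli vs Ben: Ben wins 3–0.
  Dana vs Fay: Dana wins 2–1.
  Dana vs Ben: Ben wins 2–1.
  Fay vs Ben: Ben wins 3–0.
Copeland scores (wins − losses):
  Eli: 1 − 2 = -1
  Dana: 2 − 1 = 1
  Fay: 0 − 3 = -3
  Ben: 3 − 0 = 3
Ben has the best Copeland score.

Ben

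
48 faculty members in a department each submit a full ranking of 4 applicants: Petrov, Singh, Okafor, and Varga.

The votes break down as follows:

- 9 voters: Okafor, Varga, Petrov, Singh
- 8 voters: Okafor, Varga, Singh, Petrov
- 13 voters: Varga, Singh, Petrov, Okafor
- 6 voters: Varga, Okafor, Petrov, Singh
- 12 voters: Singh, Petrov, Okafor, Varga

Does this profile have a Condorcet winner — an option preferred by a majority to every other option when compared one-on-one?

Head-to-head results (48 voters total):
Petrov vs Singh: Singh wins 33–15.
Petrov vs Okafor: Petrov wins 25–23.
Petrov vs Varga: Varga wins 36–12.
Singh vs Okafor: Singh wins 25–23.
Singh vs Varga: Varga wins 36–12.
Okafor vs Varga: Okafor wins 29–19.
No candidate beats all others: Petrov beats Okafor beats Varga beats Petrov, a majority cycle.

No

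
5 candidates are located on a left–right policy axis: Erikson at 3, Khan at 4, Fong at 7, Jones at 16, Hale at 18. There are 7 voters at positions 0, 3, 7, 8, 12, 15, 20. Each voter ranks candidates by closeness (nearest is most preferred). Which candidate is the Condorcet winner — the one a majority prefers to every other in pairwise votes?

With single-peaked preferences on a line, the Condorcet winner is the candidate closest to the median voter.
The median voter (position 8) is closest to Fong at 7.
Check: Fong vs Jones — voters closer to Fong: 4 of 7.

Fong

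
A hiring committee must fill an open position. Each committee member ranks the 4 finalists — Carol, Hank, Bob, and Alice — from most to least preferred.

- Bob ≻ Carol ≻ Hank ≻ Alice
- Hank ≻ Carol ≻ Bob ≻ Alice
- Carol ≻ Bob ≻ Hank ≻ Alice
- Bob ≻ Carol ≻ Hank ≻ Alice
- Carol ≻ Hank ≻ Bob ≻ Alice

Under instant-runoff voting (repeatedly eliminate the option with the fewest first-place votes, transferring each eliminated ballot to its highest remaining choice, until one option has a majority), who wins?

Carol

Round 1: Carol 2, Bob 2, Hank 1, Alice 0. Alice has the fewest and is eliminated.
Round 2: Carol 2, Bob 2, Hank 1. Hank has the fewest and is eliminated.
Round 3: Carol 3, Bob 2. Carol has a majority.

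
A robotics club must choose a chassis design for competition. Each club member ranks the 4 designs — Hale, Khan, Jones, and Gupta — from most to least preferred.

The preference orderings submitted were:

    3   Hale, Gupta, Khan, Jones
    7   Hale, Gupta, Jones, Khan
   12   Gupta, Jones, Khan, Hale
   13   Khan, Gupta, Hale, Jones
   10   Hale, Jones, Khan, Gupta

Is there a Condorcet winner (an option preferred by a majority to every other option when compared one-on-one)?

No

Head-to-head results (45 voters total):
Hale vs Khan: Khan wins 25–20.
Hale vs Jones: Hale wins 33–12.
Hale vs Gupta: Gupta wins 25–20.
Khan vs Jones: Jones wins 29–16.
Khan vs Gupta: Khan wins 23–22.
Jones vs Gupta: Gupta wins 35–10.
No candidate beats all others: Hale beats Jones beats Khan beats Hale, a majority cycle.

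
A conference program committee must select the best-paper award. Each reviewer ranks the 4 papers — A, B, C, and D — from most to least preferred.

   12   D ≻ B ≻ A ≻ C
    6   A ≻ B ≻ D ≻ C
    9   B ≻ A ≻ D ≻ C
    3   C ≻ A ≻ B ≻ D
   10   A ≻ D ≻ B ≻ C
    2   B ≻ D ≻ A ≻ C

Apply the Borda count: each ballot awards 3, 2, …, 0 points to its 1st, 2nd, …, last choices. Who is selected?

Borda scores:
  A: 12·1 + 6·3 + 9·2 + 3·2 + 10·3 + 2·1 = 86
  B: 12·2 + 6·2 + 9·3 + 3·1 + 10·1 + 2·3 = 82
  C: 12·0 + 6·0 + 9·0 + 3·3 + 10·0 + 2·0 = 9
  D: 12·3 + 6·1 + 9·1 + 3·0 + 10·2 + 2·2 = 75
A has the highest total.

A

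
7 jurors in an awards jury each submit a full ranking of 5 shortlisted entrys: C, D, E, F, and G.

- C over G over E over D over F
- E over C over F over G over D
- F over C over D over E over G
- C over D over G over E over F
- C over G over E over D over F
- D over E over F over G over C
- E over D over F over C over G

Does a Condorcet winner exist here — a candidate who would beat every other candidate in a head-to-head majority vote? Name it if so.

Head-to-head results (7 voters total):
C vs D: C wins 5–2.
C vs E: C wins 4–3.
C vs F: C wins 4–3.
C vs G: C wins 6–1.
D vs E: E wins 4–3.
D vs F: D wins 5–2.
D vs G: D wins 4–3.
E vs F: E wins 6–1.
E vs G: E wins 4–3.
F vs G: F wins 4–3.
C beats each rival — D (5–2), E (4–3), F (4–3), G (6–1) — so C is the Condorcet winner.

C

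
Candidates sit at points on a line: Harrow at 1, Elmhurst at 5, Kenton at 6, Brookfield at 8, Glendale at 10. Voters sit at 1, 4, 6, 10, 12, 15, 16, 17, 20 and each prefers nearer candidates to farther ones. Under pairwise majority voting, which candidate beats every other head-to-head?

With single-peaked preferences on a line, the Condorcet winner is the candidate closest to the median voter.
The median voter (position 12) is closest to Glendale at 10.
Check: Glendale vs Elmhurst — voters closer to Glendale: 6 of 9.

Glendale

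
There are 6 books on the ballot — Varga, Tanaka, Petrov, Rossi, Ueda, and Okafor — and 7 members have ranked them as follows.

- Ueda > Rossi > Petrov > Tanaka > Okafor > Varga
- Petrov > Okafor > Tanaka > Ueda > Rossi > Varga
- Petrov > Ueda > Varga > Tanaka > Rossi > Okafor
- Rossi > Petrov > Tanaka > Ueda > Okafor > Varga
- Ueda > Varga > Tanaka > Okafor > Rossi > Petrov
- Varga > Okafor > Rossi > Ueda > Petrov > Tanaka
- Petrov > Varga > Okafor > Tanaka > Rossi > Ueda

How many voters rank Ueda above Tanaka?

4

Ballots ranking Ueda above Tanaka: 4.
Ballots ranking Tanaka above Ueda: 3.
So 4 of 7 voters prefer Ueda to Tanaka.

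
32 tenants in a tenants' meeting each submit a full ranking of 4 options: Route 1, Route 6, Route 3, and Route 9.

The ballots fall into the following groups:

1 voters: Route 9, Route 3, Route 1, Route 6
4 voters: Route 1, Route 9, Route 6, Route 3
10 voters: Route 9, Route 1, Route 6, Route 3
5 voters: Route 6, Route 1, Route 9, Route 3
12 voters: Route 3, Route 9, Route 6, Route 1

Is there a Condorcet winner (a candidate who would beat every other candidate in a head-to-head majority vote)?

Head-to-head results (32 voters total):
Route 1 vs Route 6: Route 6 wins 17–15.
Route 1 vs Route 3: Route 1 wins 19–13.
Route 1 vs Route 9: Route 9 wins 23–9.
Route 6 vs Route 3: Route 6 wins 19–13.
Route 6 vs Route 9: Route 9 wins 27–5.
Route 3 vs Route 9: Route 9 wins 20–12.
Route 9 beats each rival — Route 1 (23–9), Route 6 (27–5), Route 3 (20–12) — so Route 9 is the Condorcet winner.

Yes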